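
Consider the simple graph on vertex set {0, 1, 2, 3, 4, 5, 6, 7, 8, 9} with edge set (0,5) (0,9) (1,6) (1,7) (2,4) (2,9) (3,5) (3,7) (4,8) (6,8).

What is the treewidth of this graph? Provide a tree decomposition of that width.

Each bag holds 3 vertices, so the decomposition has width 2, which upper-bounds the treewidth. The edges 8–6–1–7–3–5–0–9–2–4–8 form a cycle, so G is not a tree and its treewidth is at least 2. Hence tw(G) = 2 exactly.

Treewidth 2.
One optimal decomposition is:
Bags: B1 = {1, 6, 8}  B2 = {1, 7, 8}  B3 = {3, 7, 8}  B4 = {3, 5, 8}  B5 = {0, 5, 8}  B6 = {0, 8, 9}  B7 = {2, 8, 9}  B8 = {2, 4, 8}
Tree: B1–B2, B2–B3, B3–B4, B4–B5, B5–B6, B6–B7, B7–B8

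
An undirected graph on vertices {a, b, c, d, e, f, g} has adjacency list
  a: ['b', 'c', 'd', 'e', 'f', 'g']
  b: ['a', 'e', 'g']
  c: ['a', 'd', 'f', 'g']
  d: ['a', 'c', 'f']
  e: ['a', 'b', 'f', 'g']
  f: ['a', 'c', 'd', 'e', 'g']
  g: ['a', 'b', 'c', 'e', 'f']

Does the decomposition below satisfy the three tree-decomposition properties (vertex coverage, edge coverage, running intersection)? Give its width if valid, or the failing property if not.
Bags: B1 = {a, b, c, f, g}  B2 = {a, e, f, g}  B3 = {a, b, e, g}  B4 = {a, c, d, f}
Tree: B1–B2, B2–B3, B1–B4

A tree decomposition must satisfy three properties: every vertex lies in some bag; for every edge, both endpoints lie together in some bag; and for every vertex, the bags containing it form a connected subtree. Here bags containing vertex b are not connected in the tree, so the decomposition is invalid.

No — bags containing vertex b are not connected in the tree.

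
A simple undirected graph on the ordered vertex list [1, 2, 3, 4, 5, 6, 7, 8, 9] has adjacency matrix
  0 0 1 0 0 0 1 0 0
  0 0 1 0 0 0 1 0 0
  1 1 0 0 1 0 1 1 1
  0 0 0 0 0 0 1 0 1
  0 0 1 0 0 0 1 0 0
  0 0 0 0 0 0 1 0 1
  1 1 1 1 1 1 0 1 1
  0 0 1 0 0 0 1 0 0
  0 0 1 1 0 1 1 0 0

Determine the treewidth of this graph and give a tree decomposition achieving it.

Treewidth 2.
One optimal decomposition is:
Bags: B1 = {3, 7, 9}  B2 = {4, 7, 9}  B3 = {6, 7, 9}  B4 = {1, 3, 7}  B5 = {2, 3, 7}  B6 = {3, 5, 7}  B7 = {3, 7, 8}
Tree: B1–B2, B2–B3, B1–B4, B1–B5, B1–B6, B5–B7

Every bag has size at most 3, so the width is 3 − 1 = 2 and tw(G) ≤ 2. Conversely, {1, 3, 7} is a clique of size 3, and the vertices of any clique must share a bag in every tree decomposition; so some bag has ≥ 3 vertices and tw(G) ≥ 2. Hence tw(G) = 2 exactly.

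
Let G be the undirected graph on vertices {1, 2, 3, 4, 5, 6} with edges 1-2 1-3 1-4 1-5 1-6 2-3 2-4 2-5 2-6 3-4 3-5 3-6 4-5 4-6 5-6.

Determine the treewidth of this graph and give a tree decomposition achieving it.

A single bag containing all 6 vertices is trivially a valid decomposition of width 5. For the lower bound, the 6 vertices {1, 2, 3, 4, 5, 6} are pairwise adjacent, and any tree decomposition puts a clique entirely inside one bag — forcing width ≥ 5. Therefore the treewidth is 5.

Treewidth 5.
One optimal decomposition is:
Bags: B1 = {1, 2, 3, 4, 5, 6}
Tree: (single bag)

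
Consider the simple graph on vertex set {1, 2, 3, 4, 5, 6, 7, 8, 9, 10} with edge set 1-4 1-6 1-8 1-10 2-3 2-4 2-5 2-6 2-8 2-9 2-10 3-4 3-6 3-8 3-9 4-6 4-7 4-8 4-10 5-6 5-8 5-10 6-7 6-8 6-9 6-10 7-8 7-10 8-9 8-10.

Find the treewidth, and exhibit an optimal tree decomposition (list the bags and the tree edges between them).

The largest bag has 5 vertices, giving width 4; this decomposition certifies tw(G) ≤ 4. Conversely, {1, 4, 6, 8, 10} is a clique of size 5, and the vertices of any clique must share a bag in every tree decomposition; so some bag has ≥ 5 vertices and tw(G) ≥ 4. The upper and lower bounds meet at 4, so that is the treewidth.

Treewidth 4.
Bags: B1 = {2, 5, 6, 8, 10}  B2 = {2, 4, 6, 8, 10}  B3 = {2, 3, 4, 6, 8}  B4 = {1, 4, 6, 8, 10}  B5 = {2, 3, 6, 8, 9}  B6 = {4, 6, 7, 8, 10}
Tree: B1–B2, B2–B3, B2–B4, B3–B5, B2–B6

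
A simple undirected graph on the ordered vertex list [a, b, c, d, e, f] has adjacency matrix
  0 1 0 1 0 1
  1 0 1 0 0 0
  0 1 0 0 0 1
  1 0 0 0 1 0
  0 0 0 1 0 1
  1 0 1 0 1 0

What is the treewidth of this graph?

A width-2 tree decomposition is:
Bags: B1 = {a, b, c}  B2 = {a, c, f}  B3 = {a, d, f}  B4 = {d, e, f}
Tree: B1–B2, B2–B3, B3–B4
The largest bag has 3 vertices, giving width 2; this decomposition certifies tw(G) ≤ 2. The edges b–c–f–a–b form a cycle, so G is not a tree and its treewidth is at least 2. Hence tw(G) = 2 exactly.

2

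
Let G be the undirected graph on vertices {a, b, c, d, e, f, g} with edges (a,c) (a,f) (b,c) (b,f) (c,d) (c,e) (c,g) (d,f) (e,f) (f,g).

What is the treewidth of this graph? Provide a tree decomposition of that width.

Treewidth 2.
Bags: B1 = {c, f, g}  B2 = {a, c, f}  B3 = {c, e, f}  B4 = {b, c, f}  B5 = {c, d, f}
Tree: B1–B2, B2–B3, B3–B4, B4–B5

Every bag has size at most 3, so the width is 3 − 1 = 2 and tw(G) ≤ 2. Since f–g–c–a–f is a cycle in G, G is not acyclic. Forests are exactly the graphs of treewidth ≤ 1, so tw(G) ≥ 2. Combining the bounds, tw(G) = 2.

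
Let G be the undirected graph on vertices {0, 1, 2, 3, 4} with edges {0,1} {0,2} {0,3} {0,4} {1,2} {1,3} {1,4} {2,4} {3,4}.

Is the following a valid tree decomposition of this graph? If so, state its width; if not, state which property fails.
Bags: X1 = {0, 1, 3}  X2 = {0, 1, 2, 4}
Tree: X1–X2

A tree decomposition must satisfy three properties: every vertex lies in some bag; for every edge, both endpoints lie together in some bag; and for every vertex, the bags containing it form a connected subtree. Here edge (4,3) lies in no bag, so the decomposition is invalid.

No — edge (4,3) lies in no bag.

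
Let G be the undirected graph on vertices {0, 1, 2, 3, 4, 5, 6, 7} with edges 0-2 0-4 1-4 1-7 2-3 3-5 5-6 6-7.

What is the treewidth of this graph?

2

A width-2 tree decomposition is:
Bags: B1 = {0, 2, 4}  B2 = {1, 2, 4}  B3 = {1, 2, 7}  B4 = {2, 6, 7}  B5 = {2, 5, 6}  B6 = {2, 3, 5}
Tree: B1–B2, B2–B3, B3–B4, B4–B5, B5–B6
Each bag holds 3 vertices, so the decomposition has width 2, which upper-bounds the treewidth. Since 2–0–4–1–7–6–5–3–2 is a cycle in G, G is not acyclic. Forests are exactly the graphs of treewidth ≤ 1, so tw(G) ≥ 2. The upper and lower bounds meet at 2, so that is the treewidth.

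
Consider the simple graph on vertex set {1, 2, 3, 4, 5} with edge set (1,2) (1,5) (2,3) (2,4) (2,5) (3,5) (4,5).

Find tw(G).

A width-2 tree decomposition is:
Bags: B1 = {1, 2, 5}  B2 = {2, 3, 5}  B3 = {2, 4, 5}
Tree: B1–B2, B1–B3
The largest bag has 3 vertices, giving width 2; this decomposition certifies tw(G) ≤ 2. For the lower bound, the 3 vertices {1, 2, 5} are pairwise adjacent, and any tree decomposition puts a clique entirely inside one bag — forcing width ≥ 2. Therefore the treewidth is 2.

2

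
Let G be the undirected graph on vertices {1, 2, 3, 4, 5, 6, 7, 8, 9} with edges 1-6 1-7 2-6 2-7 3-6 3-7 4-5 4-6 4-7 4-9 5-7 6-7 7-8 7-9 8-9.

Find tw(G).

2

A width-2 tree decomposition is:
Bags: B1 = {3, 6, 7}  B2 = {4, 6, 7}  B3 = {4, 7, 9}  B4 = {1, 6, 7}  B5 = {7, 8, 9}  B6 = {4, 5, 7}  B7 = {2, 6, 7}
Tree: B1–B2, B2–B3, B2–B4, B3–B5, B3–B6, B2–B7
Every bag has size at most 3, so the width is 3 − 1 = 2 and tw(G) ≤ 2. For the lower bound, the 3 vertices {7, 8, 9} are pairwise adjacent, and any tree decomposition puts a clique entirely inside one bag — forcing width ≥ 2. The upper and lower bounds meet at 2, so that is the treewidth.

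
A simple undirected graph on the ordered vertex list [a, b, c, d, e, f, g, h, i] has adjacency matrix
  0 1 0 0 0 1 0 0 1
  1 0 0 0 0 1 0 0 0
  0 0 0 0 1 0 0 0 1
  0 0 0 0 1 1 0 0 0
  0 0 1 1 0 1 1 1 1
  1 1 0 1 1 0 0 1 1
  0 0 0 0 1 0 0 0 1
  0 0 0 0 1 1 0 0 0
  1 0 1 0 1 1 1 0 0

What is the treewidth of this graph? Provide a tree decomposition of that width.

Treewidth 2.
One optimal decomposition is:
Bags: B1 = {e, f, i}  B2 = {a, f, i}  B3 = {c, e, i}  B4 = {d, e, f}  B5 = {e, f, h}  B6 = {a, b, f}  B7 = {e, g, i}
Tree: B1–B2, B1–B3, B1–B4, B4–B5, B2–B6, B1–B7

Each bag holds 3 vertices, so the decomposition has width 2, which upper-bounds the treewidth. For the lower bound, the 3 vertices {e, g, i} are pairwise adjacent, and any tree decomposition puts a clique entirely inside one bag — forcing width ≥ 2. The upper and lower bounds meet at 2, so that is the treewidth.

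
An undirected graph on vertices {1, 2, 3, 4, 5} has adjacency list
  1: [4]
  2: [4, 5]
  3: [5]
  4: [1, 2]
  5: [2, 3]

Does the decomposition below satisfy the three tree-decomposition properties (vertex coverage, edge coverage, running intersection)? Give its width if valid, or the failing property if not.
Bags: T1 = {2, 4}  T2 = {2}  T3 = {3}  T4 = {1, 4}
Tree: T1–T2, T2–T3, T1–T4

A tree decomposition must satisfy three properties: every vertex lies in some bag; for every edge, both endpoints lie together in some bag; and for every vertex, the bags containing it form a connected subtree. Here vertex 5 appears in no bag, so the decomposition is invalid.

No — vertex 5 appears in no bag.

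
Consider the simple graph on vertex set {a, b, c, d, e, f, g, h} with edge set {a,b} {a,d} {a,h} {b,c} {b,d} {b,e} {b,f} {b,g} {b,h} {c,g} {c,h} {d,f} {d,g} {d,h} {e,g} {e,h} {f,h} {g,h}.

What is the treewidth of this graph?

A width-3 tree decomposition is:
Bags: B1 = {b, d, g, h}  B2 = {a, b, d, h}  B3 = {b, e, g, h}  B4 = {b, c, g, h}  B5 = {b, d, f, h}
Tree: B1–B2, B1–B3, B1–B4, B1–B5
The largest bag has 4 vertices, giving width 3; this decomposition certifies tw(G) ≤ 3. Conversely, {b, d, g, h} is a clique of size 4, and the vertices of any clique must share a bag in every tree decomposition; so some bag has ≥ 4 vertices and tw(G) ≥ 3. Combining the bounds, tw(G) = 3.

3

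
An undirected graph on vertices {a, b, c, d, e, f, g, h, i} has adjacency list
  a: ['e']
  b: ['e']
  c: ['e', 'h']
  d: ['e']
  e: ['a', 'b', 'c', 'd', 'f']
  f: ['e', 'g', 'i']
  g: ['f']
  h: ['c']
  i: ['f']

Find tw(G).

A width-1 tree decomposition is:
Bags: B1 = {c, e}  B2 = {b, e}  B3 = {e, f}  B4 = {f, g}  B5 = {d, e}  B6 = {c, h}  B7 = {a, e}  B8 = {f, i}
Tree: B1–B2, B1–B3, B3–B4, B3–B5, B1–B6, B2–B7, B4–B8
The largest bag has 2 vertices, giving width 1; this decomposition certifies tw(G) ≤ 1. Any graph with an edge has treewidth ≥ 1, and G has the edge c–e. Combining the bounds, tw(G) = 1.

1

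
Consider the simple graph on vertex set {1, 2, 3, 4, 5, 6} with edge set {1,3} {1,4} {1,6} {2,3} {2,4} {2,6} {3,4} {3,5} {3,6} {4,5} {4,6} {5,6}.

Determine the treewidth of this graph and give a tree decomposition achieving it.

Treewidth 3.
Bags: B1 = {2, 3, 4, 6}  B2 = {1, 3, 4, 6}  B3 = {3, 4, 5, 6}
Tree: B1–B2, B1–B3

Every bag has size at most 4, so the width is 4 − 1 = 3 and tw(G) ≤ 3. For the lower bound, the 4 vertices {1, 3, 4, 6} are pairwise adjacent, and any tree decomposition puts a clique entirely inside one bag — forcing width ≥ 3. The upper and lower bounds meet at 3, so that is the treewidth.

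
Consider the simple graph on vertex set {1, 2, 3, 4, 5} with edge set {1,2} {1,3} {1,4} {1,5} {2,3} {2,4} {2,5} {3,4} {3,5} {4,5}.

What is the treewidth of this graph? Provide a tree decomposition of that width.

Treewidth 4.
One such decomposition:
Bags: B1 = {1, 2, 3, 4, 5}
Tree: (single bag)

With just one bag of size 5, the width is 5 − 1 = 4, so tw(G) ≤ 4. On the other hand G contains the 5-clique {1, 2, 3, 4, 5}. A clique must lie in a single bag of any decomposition, so no decomposition can have width below 4. Combining the bounds, tw(G) = 4.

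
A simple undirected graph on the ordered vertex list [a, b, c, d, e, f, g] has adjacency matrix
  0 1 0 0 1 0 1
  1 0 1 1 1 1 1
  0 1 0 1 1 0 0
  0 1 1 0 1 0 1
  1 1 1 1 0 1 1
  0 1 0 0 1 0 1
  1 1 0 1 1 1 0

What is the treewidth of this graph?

A width-3 tree decomposition is:
Bags: B1 = {b, d, e, g}  B2 = {b, e, f, g}  B3 = {a, b, e, g}  B4 = {b, c, d, e}
Tree: B1–B2, B1–B3, B1–B4
Every bag has size at most 4, so the width is 4 − 1 = 3 and tw(G) ≤ 3. On the other hand G contains the 4-clique {b, d, e, g}. A clique must lie in a single bag of any decomposition, so no decomposition can have width below 3. Combining the bounds, tw(G) = 3.

3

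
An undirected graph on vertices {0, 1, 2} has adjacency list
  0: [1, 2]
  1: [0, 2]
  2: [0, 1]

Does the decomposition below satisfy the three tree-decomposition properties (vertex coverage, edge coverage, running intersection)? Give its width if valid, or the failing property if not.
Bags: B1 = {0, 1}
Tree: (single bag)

A tree decomposition must satisfy three properties: every vertex lies in some bag; for every edge, both endpoints lie together in some bag; and for every vertex, the bags containing it form a connected subtree. Here vertex 2 appears in no bag, so the decomposition is invalid.

No — vertex 2 appears in no bag.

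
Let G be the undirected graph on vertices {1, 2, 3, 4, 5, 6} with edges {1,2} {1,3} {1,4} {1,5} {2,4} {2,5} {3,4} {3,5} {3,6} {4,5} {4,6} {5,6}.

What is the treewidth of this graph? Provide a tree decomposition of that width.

Every bag has size at most 4, so the width is 4 − 1 = 3 and tw(G) ≤ 3. Conversely, {1, 2, 4, 5} is a clique of size 4, and the vertices of any clique must share a bag in every tree decomposition; so some bag has ≥ 4 vertices and tw(G) ≥ 3. The upper and lower bounds meet at 3, so that is the treewidth.

Treewidth 3.
One such decomposition:
Bags: B1 = {1, 3, 4, 5}  B2 = {3, 4, 5, 6}  B3 = {1, 2, 4, 5}
Tree: B1–B2, B1–B3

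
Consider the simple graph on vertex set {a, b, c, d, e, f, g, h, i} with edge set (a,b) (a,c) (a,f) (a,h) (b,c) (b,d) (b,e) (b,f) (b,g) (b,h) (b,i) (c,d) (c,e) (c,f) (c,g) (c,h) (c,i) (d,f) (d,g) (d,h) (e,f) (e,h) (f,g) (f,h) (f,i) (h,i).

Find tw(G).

A width-4 tree decomposition is:
Bags: B1 = {b, c, d, f, h}  B2 = {b, c, d, f, g}  B3 = {b, c, e, f, h}  B4 = {b, c, f, h, i}  B5 = {a, b, c, f, h}
Tree: B1–B2, B1–B3, B1–B4, B3–B5
Every bag has size at most 5, so the width is 5 − 1 = 4 and tw(G) ≤ 4. On the other hand G contains the 5-clique {b, c, d, f, g}. A clique must lie in a single bag of any decomposition, so no decomposition can have width below 4. The upper and lower bounds meet at 4, so that is the treewidth.

4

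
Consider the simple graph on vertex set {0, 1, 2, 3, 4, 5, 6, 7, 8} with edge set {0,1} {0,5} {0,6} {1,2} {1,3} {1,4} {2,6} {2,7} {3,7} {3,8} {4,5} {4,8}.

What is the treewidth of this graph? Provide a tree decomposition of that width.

The largest bag has 4 vertices, giving width 3; this decomposition certifies tw(G) ≤ 3. For the lower bound: the 4 vertex sets {0,5,6}, {4}, {1}, {2,3,7,8} are disjoint, each induces a connected subgraph, and every pair is joined by at least one edge of G. Contracting each set to a single vertex therefore yields K_{4} as a minor, and since treewidth is minor-monotone, tw(G) ≥ tw(K_{4}) = 3. Combining the bounds, tw(G) = 3.

Treewidth 3.
One such decomposition:
Bags: B1 = {0, 4, 5, 6}  B2 = {0, 1, 4, 6}  B3 = {1, 2, 4, 6}  B4 = {1, 2, 4, 8}  B5 = {1, 2, 3, 8}  B6 = {2, 3, 7, 8}
Tree: B1–B2, B2–B3, B3–B4, B4–B5, B5–B6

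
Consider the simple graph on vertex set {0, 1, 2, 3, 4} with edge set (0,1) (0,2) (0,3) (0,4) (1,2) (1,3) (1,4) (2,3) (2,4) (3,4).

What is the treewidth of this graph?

A width-4 tree decomposition is:
Bags: B1 = {0, 1, 2, 3, 4}
Tree: (single bag)
With just one bag of size 5, the width is 5 − 1 = 4, so tw(G) ≤ 4. Conversely, {0, 1, 2, 3, 4} is a clique of size 5, and the vertices of any clique must share a bag in every tree decomposition; so some bag has ≥ 5 vertices and tw(G) ≥ 4. Therefore the treewidth is 4.

4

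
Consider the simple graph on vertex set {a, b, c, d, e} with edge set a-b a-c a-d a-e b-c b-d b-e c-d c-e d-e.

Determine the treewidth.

4

A width-4 tree decomposition is:
Bags: B1 = {a, b, c, d, e}
Tree: (single bag)
With just one bag of size 5, the width is 5 − 1 = 4, so tw(G) ≤ 4. On the other hand G contains the 5-clique {a, b, c, d, e}. A clique must lie in a single bag of any decomposition, so no decomposition can have width below 4. The upper and lower bounds meet at 4, so that is the treewidth.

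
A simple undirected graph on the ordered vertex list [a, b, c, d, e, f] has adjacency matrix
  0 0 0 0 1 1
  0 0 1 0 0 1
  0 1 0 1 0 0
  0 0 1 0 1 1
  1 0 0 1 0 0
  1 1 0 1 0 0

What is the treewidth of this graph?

2

A width-2 tree decomposition is:
Bags: B1 = {b, c, d}  B2 = {b, d, f}  B3 = {d, e, f}  B4 = {a, e, f}
Tree: B1–B2, B2–B3, B3–B4
Each bag holds 3 vertices, so the decomposition has width 2, which upper-bounds the treewidth. Since c–b–f–d–c is a cycle in G, G is not acyclic. Forests are exactly the graphs of treewidth ≤ 1, so tw(G) ≥ 2. Therefore the treewidth is 2.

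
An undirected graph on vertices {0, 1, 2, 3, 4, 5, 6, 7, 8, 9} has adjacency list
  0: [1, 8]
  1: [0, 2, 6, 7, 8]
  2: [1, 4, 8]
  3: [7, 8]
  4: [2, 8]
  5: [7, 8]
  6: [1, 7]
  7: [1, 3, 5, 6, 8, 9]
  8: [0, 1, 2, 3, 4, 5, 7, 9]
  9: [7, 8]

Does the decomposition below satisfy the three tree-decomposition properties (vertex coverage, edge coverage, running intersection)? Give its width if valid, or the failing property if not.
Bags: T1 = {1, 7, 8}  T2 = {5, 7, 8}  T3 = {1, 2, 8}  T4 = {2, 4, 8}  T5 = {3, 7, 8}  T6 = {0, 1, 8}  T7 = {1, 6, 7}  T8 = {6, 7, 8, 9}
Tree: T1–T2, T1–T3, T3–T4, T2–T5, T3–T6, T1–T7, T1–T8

A tree decomposition must satisfy three properties: every vertex lies in some bag; for every edge, both endpoints lie together in some bag; and for every vertex, the bags containing it form a connected subtree. Here bags containing vertex 6 are not connected in the tree, so the decomposition is invalid.

No — bags containing vertex 6 are not connected in the tree.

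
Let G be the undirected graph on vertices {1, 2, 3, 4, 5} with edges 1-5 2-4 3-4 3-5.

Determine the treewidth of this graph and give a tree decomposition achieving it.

Treewidth 1.
One such decomposition:
Bags: B1 = {1, 5}  B2 = {3, 5}  B3 = {3, 4}  B4 = {2, 4}
Tree: B1–B2, B2–B3, B3–B4

Each bag holds 2 vertices, so the decomposition has width 1, which upper-bounds the treewidth. Any graph with an edge has treewidth ≥ 1, and G has the edge 1–5. Therefore the treewidth is 1.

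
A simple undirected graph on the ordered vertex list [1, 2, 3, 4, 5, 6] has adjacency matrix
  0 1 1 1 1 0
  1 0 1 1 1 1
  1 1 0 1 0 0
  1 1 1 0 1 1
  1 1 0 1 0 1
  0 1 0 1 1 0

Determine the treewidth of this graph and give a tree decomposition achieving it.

Treewidth 3.
One optimal decomposition is:
Bags: B1 = {2, 4, 5, 6}  B2 = {1, 2, 4, 5}  B3 = {1, 2, 3, 4}
Tree: B1–B2, B2–B3

The largest bag has 4 vertices, giving width 3; this decomposition certifies tw(G) ≤ 3. For the lower bound, the 4 vertices {1, 2, 3, 4} are pairwise adjacent, and any tree decomposition puts a clique entirely inside one bag — forcing width ≥ 3. Hence tw(G) = 3 exactly.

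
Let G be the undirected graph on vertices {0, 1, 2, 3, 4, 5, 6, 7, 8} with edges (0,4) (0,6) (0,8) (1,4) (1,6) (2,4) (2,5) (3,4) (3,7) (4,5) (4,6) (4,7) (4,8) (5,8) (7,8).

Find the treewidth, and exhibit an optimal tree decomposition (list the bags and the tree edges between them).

Treewidth 2.
Bags: B1 = {0, 4, 8}  B2 = {4, 7, 8}  B3 = {0, 4, 6}  B4 = {1, 4, 6}  B5 = {4, 5, 8}  B6 = {3, 4, 7}  B7 = {2, 4, 5}
Tree: B1–B2, B1–B3, B3–B4, B2–B5, B2–B6, B5–B7

Each bag holds 3 vertices, so the decomposition has width 2, which upper-bounds the treewidth. Conversely, {1, 4, 6} is a clique of size 3, and the vertices of any clique must share a bag in every tree decomposition; so some bag has ≥ 3 vertices and tw(G) ≥ 2. Hence tw(G) = 2 exactly.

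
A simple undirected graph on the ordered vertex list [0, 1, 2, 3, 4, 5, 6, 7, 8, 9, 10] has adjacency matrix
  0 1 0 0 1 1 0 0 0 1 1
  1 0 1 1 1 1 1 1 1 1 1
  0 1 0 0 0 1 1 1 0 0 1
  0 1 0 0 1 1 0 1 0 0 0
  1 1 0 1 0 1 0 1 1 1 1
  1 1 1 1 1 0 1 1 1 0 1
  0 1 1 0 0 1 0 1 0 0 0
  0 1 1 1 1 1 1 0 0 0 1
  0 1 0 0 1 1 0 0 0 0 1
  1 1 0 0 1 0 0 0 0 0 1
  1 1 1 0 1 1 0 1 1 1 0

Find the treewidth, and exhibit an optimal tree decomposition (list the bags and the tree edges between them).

Every bag has size at most 5, so the width is 5 − 1 = 4 and tw(G) ≤ 4. Conversely, {0, 1, 4, 9, 10} is a clique of size 5, and the vertices of any clique must share a bag in every tree decomposition; so some bag has ≥ 5 vertices and tw(G) ≥ 4. Combining the bounds, tw(G) = 4.

Treewidth 4.
One such decomposition:
Bags: B1 = {1, 4, 5, 7, 10}  B2 = {0, 1, 4, 5, 10}  B3 = {1, 4, 5, 8, 10}  B4 = {1, 2, 5, 7, 10}  B5 = {1, 2, 5, 6, 7}  B6 = {1, 3, 4, 5, 7}  B7 = {0, 1, 4, 9, 10}
Tree: B1–B2, B1–B3, B1–B4, B4–B5, B1–B6, B2–B7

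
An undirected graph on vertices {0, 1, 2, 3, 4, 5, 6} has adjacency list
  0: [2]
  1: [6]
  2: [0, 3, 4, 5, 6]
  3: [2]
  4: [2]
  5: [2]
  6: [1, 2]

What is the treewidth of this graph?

A width-1 tree decomposition is:
Bags: B1 = {2, 6}  B2 = {2, 3}  B3 = {2, 4}  B4 = {1, 6}  B5 = {0, 2}  B6 = {2, 5}
Tree: B1–B2, B2–B3, B1–B4, B3–B5, B3–B6
The largest bag has 2 vertices, giving width 1; this decomposition certifies tw(G) ≤ 1. G has an edge, so its treewidth is at least 1. Therefore the treewidth is 1.

1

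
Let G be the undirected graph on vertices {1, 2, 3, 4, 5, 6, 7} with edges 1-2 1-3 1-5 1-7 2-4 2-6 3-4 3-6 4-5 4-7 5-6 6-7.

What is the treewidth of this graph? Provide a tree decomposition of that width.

Treewidth 3.
One optimal decomposition is:
Bags: B1 = {1, 4, 6, 7}  B2 = {1, 3, 4, 6}  B3 = {1, 4, 5, 6}  B4 = {1, 2, 4, 6}
Tree: B1–B2, B2–B3, B3–B4

Each bag holds 4 vertices, so the decomposition has width 3, which upper-bounds the treewidth. For the lower bound: the 4 vertex sets {6,7}, {1,3}, {4}, {5} are disjoint, each induces a connected subgraph, and every pair is joined by at least one edge of G. Contracting each set to a single vertex therefore yields K_{4} as a minor, and since treewidth is minor-monotone, tw(G) ≥ tw(K_{4}) = 3. The upper and lower bounds meet at 3, so that is the treewidth.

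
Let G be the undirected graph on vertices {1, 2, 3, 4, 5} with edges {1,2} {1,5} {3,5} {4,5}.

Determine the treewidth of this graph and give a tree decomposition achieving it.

The largest bag has 2 vertices, giving width 1; this decomposition certifies tw(G) ≤ 1. Since G has at least one edge (e.g. 3–5), it is not an edgeless graph, so tw(G) ≥ 1. Combining the bounds, tw(G) = 1.

Treewidth 1.
Bags: B1 = {3, 5}  B2 = {1, 5}  B3 = {1, 2}  B4 = {4, 5}
Tree: B1–B2, B2–B3, B1–B4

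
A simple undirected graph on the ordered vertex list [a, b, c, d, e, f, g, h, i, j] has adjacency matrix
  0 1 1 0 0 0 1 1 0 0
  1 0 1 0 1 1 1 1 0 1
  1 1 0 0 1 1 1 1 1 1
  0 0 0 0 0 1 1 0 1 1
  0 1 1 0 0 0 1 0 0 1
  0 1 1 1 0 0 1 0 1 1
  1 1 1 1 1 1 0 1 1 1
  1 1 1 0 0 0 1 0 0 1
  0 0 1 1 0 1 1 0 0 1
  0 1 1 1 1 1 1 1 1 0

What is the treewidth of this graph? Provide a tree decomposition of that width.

Each bag holds 5 vertices, so the decomposition has width 4, which upper-bounds the treewidth. Conversely, {d, f, g, i, j} is a clique of size 5, and the vertices of any clique must share a bag in every tree decomposition; so some bag has ≥ 5 vertices and tw(G) ≥ 4. Hence tw(G) = 4 exactly.

Treewidth 4.
Bags: B1 = {a, b, c, g, h}  B2 = {b, c, g, h, j}  B3 = {b, c, e, g, j}  B4 = {b, c, f, g, j}  B5 = {c, f, g, i, j}  B6 = {d, f, g, i, j}
Tree: B1–B2, B2–B3, B3–B4, B4–B5, B5–B6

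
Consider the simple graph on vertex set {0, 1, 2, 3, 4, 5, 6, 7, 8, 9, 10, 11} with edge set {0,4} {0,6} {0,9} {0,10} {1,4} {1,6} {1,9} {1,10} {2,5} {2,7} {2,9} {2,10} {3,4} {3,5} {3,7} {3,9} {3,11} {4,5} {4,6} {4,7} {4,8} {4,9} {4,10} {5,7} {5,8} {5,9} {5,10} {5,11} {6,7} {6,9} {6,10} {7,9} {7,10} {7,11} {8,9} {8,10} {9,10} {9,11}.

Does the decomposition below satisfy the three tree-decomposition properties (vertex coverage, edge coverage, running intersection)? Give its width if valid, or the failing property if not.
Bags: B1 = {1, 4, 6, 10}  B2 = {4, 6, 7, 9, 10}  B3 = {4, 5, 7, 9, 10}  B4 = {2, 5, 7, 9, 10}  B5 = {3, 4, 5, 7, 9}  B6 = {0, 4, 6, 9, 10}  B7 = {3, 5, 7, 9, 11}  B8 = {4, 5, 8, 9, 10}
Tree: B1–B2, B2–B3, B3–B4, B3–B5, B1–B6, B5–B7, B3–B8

No — edge (9,1) lies in no bag.

A tree decomposition must satisfy three properties: every vertex lies in some bag; for every edge, both endpoints lie together in some bag; and for every vertex, the bags containing it form a connected subtree. Here edge (9,1) lies in no bag, so the decomposition is invalid.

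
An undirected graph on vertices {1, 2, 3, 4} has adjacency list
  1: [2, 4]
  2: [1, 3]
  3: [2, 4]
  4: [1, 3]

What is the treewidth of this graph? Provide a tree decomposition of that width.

The largest bag has 3 vertices, giving width 2; this decomposition certifies tw(G) ≤ 2. For the lower bound, G contains the cycle 4–3–2–1–4, so G is not a forest; only forests have treewidth ≤ 1, hence tw(G) ≥ 2. Hence tw(G) = 2 exactly.

Treewidth 2.
One optimal decomposition is:
Bags: B1 = {2, 3, 4}  B2 = {1, 2, 4}
Tree: B1–B2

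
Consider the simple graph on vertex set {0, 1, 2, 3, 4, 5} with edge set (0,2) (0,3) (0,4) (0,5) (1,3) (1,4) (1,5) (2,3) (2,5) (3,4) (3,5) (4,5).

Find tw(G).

3

A width-3 tree decomposition is:
Bags: B1 = {1, 3, 4, 5}  B2 = {0, 3, 4, 5}  B3 = {0, 2, 3, 5}
Tree: B1–B2, B2–B3
Each bag holds 4 vertices, so the decomposition has width 3, which upper-bounds the treewidth. For the lower bound, the 4 vertices {0, 2, 3, 5} are pairwise adjacent, and any tree decomposition puts a clique entirely inside one bag — forcing width ≥ 3. Hence tw(G) = 3 exactly.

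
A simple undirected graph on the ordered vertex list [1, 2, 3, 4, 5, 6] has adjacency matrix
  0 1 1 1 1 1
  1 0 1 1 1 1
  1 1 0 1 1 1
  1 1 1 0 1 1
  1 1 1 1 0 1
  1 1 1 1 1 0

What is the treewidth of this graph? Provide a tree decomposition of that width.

A single bag containing all 6 vertices is trivially a valid decomposition of width 5. For the lower bound, the 6 vertices {1, 2, 3, 4, 5, 6} are pairwise adjacent, and any tree decomposition puts a clique entirely inside one bag — forcing width ≥ 5. Therefore the treewidth is 5.

Treewidth 5.
Bags: B1 = {1, 2, 3, 4, 5, 6}
Tree: (single bag)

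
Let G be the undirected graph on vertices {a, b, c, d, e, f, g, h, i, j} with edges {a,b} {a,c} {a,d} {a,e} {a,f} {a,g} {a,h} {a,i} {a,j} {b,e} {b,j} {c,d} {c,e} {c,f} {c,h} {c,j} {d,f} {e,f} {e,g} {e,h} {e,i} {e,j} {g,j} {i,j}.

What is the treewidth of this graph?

3

A width-3 tree decomposition is:
Bags: B1 = {a, c, e, j}  B2 = {a, e, i, j}  B3 = {a, c, e, h}  B4 = {a, b, e, j}  B5 = {a, c, e, f}  B6 = {a, e, g, j}  B7 = {a, c, d, f}
Tree: B1–B2, B1–B3, B2–B4, B3–B5, B1–B6, B5–B7
Each bag holds 4 vertices, so the decomposition has width 3, which upper-bounds the treewidth. On the other hand G contains the 4-clique {a, c, d, f}. A clique must lie in a single bag of any decomposition, so no decomposition can have width below 3. Hence tw(G) = 3 exactly.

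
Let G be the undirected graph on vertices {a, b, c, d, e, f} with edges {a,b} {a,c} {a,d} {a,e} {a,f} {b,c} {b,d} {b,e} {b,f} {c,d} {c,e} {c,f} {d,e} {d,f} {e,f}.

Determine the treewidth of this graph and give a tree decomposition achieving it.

Treewidth 5.
Bags: B1 = {a, b, c, d, e, f}
Tree: (single bag)

With just one bag of size 6, the width is 6 − 1 = 5, so tw(G) ≤ 5. On the other hand G contains the 6-clique {a, b, c, d, e, f}. A clique must lie in a single bag of any decomposition, so no decomposition can have width below 5. Hence tw(G) = 5 exactly.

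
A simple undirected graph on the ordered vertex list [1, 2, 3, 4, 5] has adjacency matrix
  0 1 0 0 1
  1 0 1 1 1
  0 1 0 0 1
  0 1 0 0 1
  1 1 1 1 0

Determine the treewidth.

2

A width-2 tree decomposition is:
Bags: B1 = {1, 2, 5}  B2 = {2, 4, 5}  B3 = {2, 3, 5}
Tree: B1–B2, B2–B3
Each bag holds 3 vertices, so the decomposition has width 2, which upper-bounds the treewidth. For the lower bound, the 3 vertices {1, 2, 5} are pairwise adjacent, and any tree decomposition puts a clique entirely inside one bag — forcing width ≥ 2. Combining the bounds, tw(G) = 2.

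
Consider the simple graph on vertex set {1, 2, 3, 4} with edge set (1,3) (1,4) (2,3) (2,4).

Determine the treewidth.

2

A width-2 tree decomposition is:
Bags: B1 = {2, 3, 4}  B2 = {1, 3, 4}
Tree: B1–B2
The largest bag has 3 vertices, giving width 2; this decomposition certifies tw(G) ≤ 2. The edges 4–2–3–1–4 form a cycle, so G is not a tree and its treewidth is at least 2. The upper and lower bounds meet at 2, so that is the treewidth.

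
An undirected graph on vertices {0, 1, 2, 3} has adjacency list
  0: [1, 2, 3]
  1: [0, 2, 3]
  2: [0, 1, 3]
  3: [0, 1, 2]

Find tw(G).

A width-3 tree decomposition is:
Bags: B1 = {0, 1, 2, 3}
Tree: (single bag)
A single bag containing all 4 vertices is trivially a valid decomposition of width 3. For the lower bound, the 4 vertices {0, 1, 2, 3} are pairwise adjacent, and any tree decomposition puts a clique entirely inside one bag — forcing width ≥ 3. Hence tw(G) = 3 exactly.

3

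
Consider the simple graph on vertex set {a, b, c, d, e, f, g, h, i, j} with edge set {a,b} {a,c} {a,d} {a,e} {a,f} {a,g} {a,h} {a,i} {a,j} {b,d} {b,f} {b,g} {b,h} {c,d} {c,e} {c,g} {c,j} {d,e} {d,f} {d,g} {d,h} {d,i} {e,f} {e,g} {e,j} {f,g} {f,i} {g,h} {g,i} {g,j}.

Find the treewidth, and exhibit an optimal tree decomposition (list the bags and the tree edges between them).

Every bag has size at most 5, so the width is 5 − 1 = 4 and tw(G) ≤ 4. Conversely, {a, b, d, g, h} is a clique of size 5, and the vertices of any clique must share a bag in every tree decomposition; so some bag has ≥ 5 vertices and tw(G) ≥ 4. Hence tw(G) = 4 exactly.

Treewidth 4.
Bags: B1 = {a, d, e, f, g}  B2 = {a, c, d, e, g}  B3 = {a, b, d, f, g}  B4 = {a, c, e, g, j}  B5 = {a, b, d, g, h}  B6 = {a, d, f, g, i}
Tree: B1–B2, B1–B3, B2–B4, B3–B5, B1–B6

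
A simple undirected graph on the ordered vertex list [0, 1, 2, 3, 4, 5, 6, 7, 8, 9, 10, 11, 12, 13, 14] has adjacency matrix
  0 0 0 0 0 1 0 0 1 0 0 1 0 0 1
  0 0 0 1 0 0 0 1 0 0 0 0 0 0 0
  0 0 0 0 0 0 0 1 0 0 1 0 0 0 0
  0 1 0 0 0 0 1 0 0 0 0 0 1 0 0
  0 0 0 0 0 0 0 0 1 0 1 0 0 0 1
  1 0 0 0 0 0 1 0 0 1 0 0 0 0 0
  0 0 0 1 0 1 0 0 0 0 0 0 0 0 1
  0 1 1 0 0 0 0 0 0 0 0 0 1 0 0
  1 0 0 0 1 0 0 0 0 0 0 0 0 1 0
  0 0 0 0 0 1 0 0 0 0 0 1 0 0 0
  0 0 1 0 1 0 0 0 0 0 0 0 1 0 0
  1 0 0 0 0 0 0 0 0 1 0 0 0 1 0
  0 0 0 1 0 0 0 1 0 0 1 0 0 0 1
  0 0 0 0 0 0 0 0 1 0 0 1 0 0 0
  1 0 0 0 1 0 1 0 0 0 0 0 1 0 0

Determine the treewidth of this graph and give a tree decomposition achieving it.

The largest bag has 4 vertices, giving width 3; this decomposition certifies tw(G) ≤ 3. For the lower bound: the 4 vertex sets {1,2,7}, {3}, {12}, {4,6,10,14} are disjoint, each induces a connected subgraph, and every pair is joined by at least one edge of G. Contracting each set to a single vertex therefore yields K_{4} as a minor, and since treewidth is minor-monotone, tw(G) ≥ tw(K_{4}) = 3. The upper and lower bounds meet at 3, so that is the treewidth.

Treewidth 3.
One optimal decomposition is:
Bags: B1 = {1, 2, 3, 7}  B2 = {2, 3, 7, 12}  B3 = {2, 3, 10, 12}  B4 = {3, 6, 10, 12}  B5 = {6, 10, 12, 14}  B6 = {4, 6, 10, 14}  B7 = {4, 5, 6, 14}  B8 = {0, 4, 5, 14}  B9 = {0, 4, 5, 8}  B10 = {0, 5, 8, 9}  B11 = {0, 8, 9, 11}  B12 = {8, 9, 11, 13}
Tree: B1–B2, B2–B3, B3–B4, B4–B5, B5–B6, B6–B7, B7–B8, B8–B9, B9–B10, B10–B11, B11–B12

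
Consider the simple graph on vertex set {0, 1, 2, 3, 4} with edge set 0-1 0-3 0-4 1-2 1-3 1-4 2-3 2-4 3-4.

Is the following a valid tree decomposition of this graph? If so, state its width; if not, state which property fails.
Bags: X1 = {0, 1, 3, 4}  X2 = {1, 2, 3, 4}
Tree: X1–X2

Yes; width 3.

Every vertex of G appears in some bag (union = {0, 1, 2, 3, 4}); every edge is covered by a bag; and for each vertex v the set of bags containing v is connected in the bag tree. The decomposition is therefore valid. The largest bag has 4 vertices, so the width is 3.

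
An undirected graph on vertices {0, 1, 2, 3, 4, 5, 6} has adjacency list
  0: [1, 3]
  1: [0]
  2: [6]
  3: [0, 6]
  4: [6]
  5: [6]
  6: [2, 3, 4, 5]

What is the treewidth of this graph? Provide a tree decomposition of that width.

Treewidth 1.
Bags: B1 = {2, 6}  B2 = {3, 6}  B3 = {5, 6}  B4 = {0, 3}  B5 = {4, 6}  B6 = {0, 1}
Tree: B1–B2, B2–B3, B2–B4, B2–B5, B4–B6

The largest bag has 2 vertices, giving width 1; this decomposition certifies tw(G) ≤ 1. G has an edge, so its treewidth is at least 1. The upper and lower bounds meet at 1, so that is the treewidth.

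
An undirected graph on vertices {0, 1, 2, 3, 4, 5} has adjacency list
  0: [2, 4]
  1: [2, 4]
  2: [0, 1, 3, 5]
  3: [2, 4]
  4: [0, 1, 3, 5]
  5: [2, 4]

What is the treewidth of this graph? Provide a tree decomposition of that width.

Every bag has size at most 3, so the width is 3 − 1 = 2 and tw(G) ≤ 2. The edges 2–3–4–1–2 form a cycle, so G is not a tree and its treewidth is at least 2. Therefore the treewidth is 2.

Treewidth 2.
Bags: B1 = {2, 3, 4}  B2 = {1, 2, 4}  B3 = {2, 4, 5}  B4 = {0, 2, 4}
Tree: B1–B2, B2–B3, B3–B4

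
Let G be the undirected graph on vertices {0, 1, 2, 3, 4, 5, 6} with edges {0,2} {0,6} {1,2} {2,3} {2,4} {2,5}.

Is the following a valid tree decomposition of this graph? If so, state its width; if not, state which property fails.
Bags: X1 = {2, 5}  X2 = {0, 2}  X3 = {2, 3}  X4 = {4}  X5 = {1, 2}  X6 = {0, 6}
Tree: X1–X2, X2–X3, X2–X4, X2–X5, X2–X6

No — edge (2,4) lies in no bag.

A tree decomposition must satisfy three properties: every vertex lies in some bag; for every edge, both endpoints lie together in some bag; and for every vertex, the bags containing it form a connected subtree. Here edge (2,4) lies in no bag, so the decomposition is invalid.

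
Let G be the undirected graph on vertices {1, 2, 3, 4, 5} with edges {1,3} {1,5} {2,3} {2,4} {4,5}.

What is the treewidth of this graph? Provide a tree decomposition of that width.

Treewidth 2.
One such decomposition:
Bags: B1 = {1, 3, 5}  B2 = {2, 3, 5}  B3 = {2, 4, 5}
Tree: B1–B2, B2–B3

Each bag holds 3 vertices, so the decomposition has width 2, which upper-bounds the treewidth. Since 5–1–3–2–4–5 is a cycle in G, G is not acyclic. Forests are exactly the graphs of treewidth ≤ 1, so tw(G) ≥ 2. The upper and lower bounds meet at 2, so that is the treewidth.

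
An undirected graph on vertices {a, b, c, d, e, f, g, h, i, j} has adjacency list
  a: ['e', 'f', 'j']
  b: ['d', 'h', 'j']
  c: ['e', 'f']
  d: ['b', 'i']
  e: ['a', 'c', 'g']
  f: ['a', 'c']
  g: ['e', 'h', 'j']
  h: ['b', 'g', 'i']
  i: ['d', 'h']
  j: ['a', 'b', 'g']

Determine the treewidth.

2

A width-2 tree decomposition is:
Bags: B1 = {a, c, f}  B2 = {a, c, e}  B3 = {a, e, j}  B4 = {e, g, j}  B5 = {b, g, j}  B6 = {b, g, h}  B7 = {b, d, h}  B8 = {d, h, i}
Tree: B1–B2, B2–B3, B3–B4, B4–B5, B5–B6, B6–B7, B7–B8
The largest bag has 3 vertices, giving width 2; this decomposition certifies tw(G) ≤ 2. For the lower bound, G contains the cycle f–c–e–a–f, so G is not a forest; only forests have treewidth ≤ 1, hence tw(G) ≥ 2. Hence tw(G) = 2 exactly.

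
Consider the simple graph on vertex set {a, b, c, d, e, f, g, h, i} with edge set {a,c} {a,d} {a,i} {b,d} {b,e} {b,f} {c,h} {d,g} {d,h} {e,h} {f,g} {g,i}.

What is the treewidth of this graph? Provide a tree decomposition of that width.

Treewidth 3.
Bags: B1 = {b, c, e, h}  B2 = {b, c, d, h}  B3 = {a, b, c, d}  B4 = {a, b, d, f}  B5 = {a, d, f, g}  B6 = {a, f, g, i}
Tree: B1–B2, B2–B3, B3–B4, B4–B5, B5–B6

Every bag has size at most 4, so the width is 4 − 1 = 3 and tw(G) ≤ 3. For the lower bound: the 4 vertex sets {c,e,h}, {b}, {d}, {a,f,g,i} are disjoint, each induces a connected subgraph, and every pair is joined by at least one edge of G. Contracting each set to a single vertex therefore yields K_{4} as a minor, and since treewidth is minor-monotone, tw(G) ≥ tw(K_{4}) = 3. The upper and lower bounds meet at 3, so that is the treewidth.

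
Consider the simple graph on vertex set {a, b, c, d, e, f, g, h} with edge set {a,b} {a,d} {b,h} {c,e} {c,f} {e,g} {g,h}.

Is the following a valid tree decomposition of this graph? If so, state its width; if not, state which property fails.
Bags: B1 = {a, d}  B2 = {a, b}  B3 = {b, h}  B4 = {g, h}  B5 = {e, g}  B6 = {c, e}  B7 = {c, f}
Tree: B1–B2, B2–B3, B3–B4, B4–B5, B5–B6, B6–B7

Yes; width 1.

Checking the three conditions: (i) the bags cover all of {a, b, c, d, e, f, g, h}; (ii) for each edge, some bag contains both endpoints; (iii) the bags containing any fixed vertex form a subtree. All hold, so the decomposition is valid with width 2 − 1 = 1.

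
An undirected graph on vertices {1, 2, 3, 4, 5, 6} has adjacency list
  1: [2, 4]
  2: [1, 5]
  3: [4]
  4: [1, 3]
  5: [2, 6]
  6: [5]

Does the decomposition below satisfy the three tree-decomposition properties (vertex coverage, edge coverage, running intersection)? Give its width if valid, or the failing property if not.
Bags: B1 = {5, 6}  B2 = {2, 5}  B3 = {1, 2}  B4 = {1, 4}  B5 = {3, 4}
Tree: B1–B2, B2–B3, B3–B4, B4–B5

Yes; width 1.

Checking the three conditions: (i) the bags cover all of {1, 2, 3, 4, 5, 6}; (ii) for each edge, some bag contains both endpoints; (iii) the bags containing any fixed vertex form a subtree. All hold, so the decomposition is valid with width 2 − 1 = 1.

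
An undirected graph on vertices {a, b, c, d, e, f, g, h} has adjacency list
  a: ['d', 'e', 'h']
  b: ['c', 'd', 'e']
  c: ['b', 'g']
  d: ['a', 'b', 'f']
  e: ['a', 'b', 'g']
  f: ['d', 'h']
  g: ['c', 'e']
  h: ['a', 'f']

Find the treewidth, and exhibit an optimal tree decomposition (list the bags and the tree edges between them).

Treewidth 2.
Bags: B1 = {b, c, g}  B2 = {b, e, g}  B3 = {b, d, e}  B4 = {a, d, e}  B5 = {a, d, f}  B6 = {a, f, h}
Tree: B1–B2, B2–B3, B3–B4, B4–B5, B5–B6

Each bag holds 3 vertices, so the decomposition has width 2, which upper-bounds the treewidth. Since c–g–e–b–c is a cycle in G, G is not acyclic. Forests are exactly the graphs of treewidth ≤ 1, so tw(G) ≥ 2. Combining the bounds, tw(G) = 2.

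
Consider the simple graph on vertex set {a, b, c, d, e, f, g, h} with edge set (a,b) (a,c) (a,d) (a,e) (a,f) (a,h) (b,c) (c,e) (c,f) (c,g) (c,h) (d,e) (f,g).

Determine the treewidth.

A width-2 tree decomposition is:
Bags: B1 = {a, b, c}  B2 = {a, c, h}  B3 = {a, c, e}  B4 = {a, c, f}  B5 = {a, d, e}  B6 = {c, f, g}
Tree: B1–B2, B2–B3, B1–B4, B3–B5, B4–B6
Each bag holds 3 vertices, so the decomposition has width 2, which upper-bounds the treewidth. For the lower bound, the 3 vertices {a, d, e} are pairwise adjacent, and any tree decomposition puts a clique entirely inside one bag — forcing width ≥ 2. Hence tw(G) = 2 exactly.

2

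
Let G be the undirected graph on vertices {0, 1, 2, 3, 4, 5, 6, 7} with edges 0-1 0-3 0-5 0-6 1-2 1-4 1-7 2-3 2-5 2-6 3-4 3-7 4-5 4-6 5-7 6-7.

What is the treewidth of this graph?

A width-4 tree decomposition is:
Bags: B1 = {1, 3, 4, 5, 6}  B2 = {1, 3, 5, 6, 7}  B3 = {0, 1, 3, 5, 6}  B4 = {1, 2, 3, 5, 6}
Tree: B1–B2, B2–B3, B3–B4
The largest bag has 5 vertices, giving width 4; this decomposition certifies tw(G) ≤ 4. For the lower bound: the 5 vertex sets {3,4}, {6,7}, {0,5}, {1}, {2} are disjoint, each induces a connected subgraph, and every pair is joined by at least one edge of G. Contracting each set to a single vertex therefore yields K_{5} as a minor, and since treewidth is minor-monotone, tw(G) ≥ tw(K_{5}) = 4. The upper and lower bounds meet at 4, so that is the treewidth.

4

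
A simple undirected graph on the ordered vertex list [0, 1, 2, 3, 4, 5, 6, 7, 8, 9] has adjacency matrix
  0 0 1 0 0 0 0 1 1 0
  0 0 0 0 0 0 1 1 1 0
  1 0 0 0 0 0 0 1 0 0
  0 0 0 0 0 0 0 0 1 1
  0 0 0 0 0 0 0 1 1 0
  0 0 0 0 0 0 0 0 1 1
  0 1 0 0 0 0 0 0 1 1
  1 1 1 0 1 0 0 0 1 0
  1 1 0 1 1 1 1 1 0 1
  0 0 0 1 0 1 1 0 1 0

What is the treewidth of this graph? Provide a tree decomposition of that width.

The largest bag has 3 vertices, giving width 2; this decomposition certifies tw(G) ≤ 2. Conversely, {3, 8, 9} is a clique of size 3, and the vertices of any clique must share a bag in every tree decomposition; so some bag has ≥ 3 vertices and tw(G) ≥ 2. Combining the bounds, tw(G) = 2.

Treewidth 2.
One such decomposition:
Bags: B1 = {6, 8, 9}  B2 = {1, 6, 8}  B3 = {1, 7, 8}  B4 = {0, 7, 8}  B5 = {5, 8, 9}  B6 = {3, 8, 9}  B7 = {0, 2, 7}  B8 = {4, 7, 8}
Tree: B1–B2, B2–B3, B3–B4, B1–B5, B1–B6, B4–B7, B3–B8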